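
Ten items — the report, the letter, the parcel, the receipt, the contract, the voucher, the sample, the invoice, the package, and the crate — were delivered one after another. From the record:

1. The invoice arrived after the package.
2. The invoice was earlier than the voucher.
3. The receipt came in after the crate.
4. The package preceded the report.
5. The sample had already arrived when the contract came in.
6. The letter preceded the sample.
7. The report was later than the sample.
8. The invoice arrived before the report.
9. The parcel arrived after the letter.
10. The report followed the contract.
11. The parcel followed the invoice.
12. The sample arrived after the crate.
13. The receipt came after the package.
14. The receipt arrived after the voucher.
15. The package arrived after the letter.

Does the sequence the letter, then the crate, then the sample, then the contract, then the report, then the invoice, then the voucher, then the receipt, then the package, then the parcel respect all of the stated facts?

no

The constraints require the package before the invoice, but in the proposed sequence the invoice appears ahead of the package. That one violation is enough.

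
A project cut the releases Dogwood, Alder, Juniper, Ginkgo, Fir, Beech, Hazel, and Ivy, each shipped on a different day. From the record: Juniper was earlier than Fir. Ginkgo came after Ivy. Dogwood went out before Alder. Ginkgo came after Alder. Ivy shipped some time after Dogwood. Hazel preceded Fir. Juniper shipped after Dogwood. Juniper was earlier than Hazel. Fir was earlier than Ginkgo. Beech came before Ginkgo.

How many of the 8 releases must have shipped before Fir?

Directly stated before Fir: Hazel and Juniper.
Dogwood reaches Fir via Dogwood → Juniper → Fir.
No chain forces Ivy (or any of the others) ahead of Fir.
That's Dogwood, Hazel, and Juniper — 3 in all.

3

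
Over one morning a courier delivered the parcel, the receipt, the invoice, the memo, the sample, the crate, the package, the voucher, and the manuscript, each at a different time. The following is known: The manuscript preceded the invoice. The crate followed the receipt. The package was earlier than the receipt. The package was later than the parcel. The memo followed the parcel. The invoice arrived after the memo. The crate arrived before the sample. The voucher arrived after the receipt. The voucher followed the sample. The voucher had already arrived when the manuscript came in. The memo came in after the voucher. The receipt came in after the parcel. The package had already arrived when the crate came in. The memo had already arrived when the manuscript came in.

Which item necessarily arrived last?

the invoice

Every other item has a chain of constraints placing it before the invoice, so the invoice is last.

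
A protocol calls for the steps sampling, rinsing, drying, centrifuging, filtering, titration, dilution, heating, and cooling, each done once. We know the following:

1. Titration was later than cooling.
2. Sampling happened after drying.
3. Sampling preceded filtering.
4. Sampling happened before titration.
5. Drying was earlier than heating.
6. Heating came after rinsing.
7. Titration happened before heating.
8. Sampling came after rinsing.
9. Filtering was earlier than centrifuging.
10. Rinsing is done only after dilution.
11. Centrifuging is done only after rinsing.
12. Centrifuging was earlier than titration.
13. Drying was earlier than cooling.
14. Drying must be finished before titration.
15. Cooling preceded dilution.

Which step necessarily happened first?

Drying has a chain of constraints placing it before every other step, so drying must be first.

drying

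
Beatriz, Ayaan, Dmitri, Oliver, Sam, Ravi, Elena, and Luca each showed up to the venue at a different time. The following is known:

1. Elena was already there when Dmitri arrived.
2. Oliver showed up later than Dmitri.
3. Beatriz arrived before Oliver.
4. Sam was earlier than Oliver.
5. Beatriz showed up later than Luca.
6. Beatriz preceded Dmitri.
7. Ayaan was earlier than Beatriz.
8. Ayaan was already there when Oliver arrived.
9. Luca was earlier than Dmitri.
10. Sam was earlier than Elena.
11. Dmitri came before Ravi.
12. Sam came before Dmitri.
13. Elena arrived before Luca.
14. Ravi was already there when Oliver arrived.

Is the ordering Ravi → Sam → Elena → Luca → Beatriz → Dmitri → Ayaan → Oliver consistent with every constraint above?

The constraints require Ayaan before Beatriz, but in the proposed sequence Beatriz appears ahead of Ayaan. That one violation is enough.

no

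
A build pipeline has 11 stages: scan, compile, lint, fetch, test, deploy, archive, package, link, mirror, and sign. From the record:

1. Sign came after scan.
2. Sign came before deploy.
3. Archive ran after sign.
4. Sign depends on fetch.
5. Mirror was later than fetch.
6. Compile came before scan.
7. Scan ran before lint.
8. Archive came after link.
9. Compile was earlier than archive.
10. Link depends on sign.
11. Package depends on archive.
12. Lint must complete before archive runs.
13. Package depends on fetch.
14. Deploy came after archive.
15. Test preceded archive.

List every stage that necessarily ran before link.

Directly stated before link: sign.
Compile reaches link via compile → scan → sign → link.
Fetch reaches link via fetch → sign → link.
Scan reaches link via scan → sign → link.
No chain forces deploy (or any of the others) ahead of link.

compile, fetch, scan, sign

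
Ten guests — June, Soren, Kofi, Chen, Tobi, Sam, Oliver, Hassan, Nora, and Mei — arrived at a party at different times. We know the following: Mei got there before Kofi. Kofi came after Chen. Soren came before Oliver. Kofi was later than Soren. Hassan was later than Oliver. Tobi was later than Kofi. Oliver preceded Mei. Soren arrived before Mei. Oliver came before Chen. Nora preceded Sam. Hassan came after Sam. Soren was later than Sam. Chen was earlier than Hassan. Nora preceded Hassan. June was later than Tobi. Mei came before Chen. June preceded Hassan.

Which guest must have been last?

Hassan

Every other guest has a chain of constraints placing them before Hassan, so Hassan is last.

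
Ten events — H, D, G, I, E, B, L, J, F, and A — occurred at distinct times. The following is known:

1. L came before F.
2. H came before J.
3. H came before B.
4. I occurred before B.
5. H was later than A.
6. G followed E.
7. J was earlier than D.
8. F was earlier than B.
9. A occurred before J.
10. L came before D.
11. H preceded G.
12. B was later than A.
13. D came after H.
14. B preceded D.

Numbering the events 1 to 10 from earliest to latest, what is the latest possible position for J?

J must come before D — 1 event forced after it.
Everything else can be placed before J in some valid order, so J can sit as late as position 10 − 1 = 9.

9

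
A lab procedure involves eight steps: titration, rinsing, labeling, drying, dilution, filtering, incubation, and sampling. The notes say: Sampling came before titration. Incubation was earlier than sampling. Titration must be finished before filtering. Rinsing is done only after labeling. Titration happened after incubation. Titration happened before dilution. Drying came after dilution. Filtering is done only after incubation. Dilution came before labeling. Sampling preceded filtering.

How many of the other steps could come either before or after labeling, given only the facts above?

2

Forced before labeling: dilution, incubation, sampling, and titration; forced after labeling: rinsing.
That leaves drying and filtering with no forced order relative to labeling — 2.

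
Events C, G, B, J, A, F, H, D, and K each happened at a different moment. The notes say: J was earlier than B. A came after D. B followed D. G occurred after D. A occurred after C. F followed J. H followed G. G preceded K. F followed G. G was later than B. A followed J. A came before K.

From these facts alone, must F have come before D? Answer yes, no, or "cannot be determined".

no

Tracing the constraints gives D → G → F, so D must come before F.
That means F cannot be before D.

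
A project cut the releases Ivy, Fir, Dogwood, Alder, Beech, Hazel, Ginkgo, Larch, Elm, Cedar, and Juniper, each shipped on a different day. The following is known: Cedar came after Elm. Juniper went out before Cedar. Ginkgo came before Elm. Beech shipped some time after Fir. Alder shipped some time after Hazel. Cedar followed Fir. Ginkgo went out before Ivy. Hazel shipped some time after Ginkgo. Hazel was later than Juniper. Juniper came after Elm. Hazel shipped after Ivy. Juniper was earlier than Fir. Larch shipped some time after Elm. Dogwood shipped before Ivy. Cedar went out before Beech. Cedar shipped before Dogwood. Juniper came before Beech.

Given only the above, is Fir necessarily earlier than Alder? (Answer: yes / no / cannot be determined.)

yes

Chain the constraints: Fir → Cedar → Dogwood → Ivy → Hazel → Alder. Each link is directly stated, so Fir comes before Alder.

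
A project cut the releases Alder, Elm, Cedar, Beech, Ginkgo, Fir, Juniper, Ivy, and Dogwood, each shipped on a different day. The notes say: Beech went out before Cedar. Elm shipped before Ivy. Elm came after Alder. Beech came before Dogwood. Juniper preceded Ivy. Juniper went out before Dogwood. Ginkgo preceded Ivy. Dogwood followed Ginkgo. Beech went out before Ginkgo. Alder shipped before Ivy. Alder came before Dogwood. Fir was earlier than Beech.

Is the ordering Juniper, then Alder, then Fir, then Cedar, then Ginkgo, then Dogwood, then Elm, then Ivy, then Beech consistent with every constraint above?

The constraints require Beech before Dogwood, but in the proposed sequence Dogwood appears ahead of Beech. That one violation is enough.

no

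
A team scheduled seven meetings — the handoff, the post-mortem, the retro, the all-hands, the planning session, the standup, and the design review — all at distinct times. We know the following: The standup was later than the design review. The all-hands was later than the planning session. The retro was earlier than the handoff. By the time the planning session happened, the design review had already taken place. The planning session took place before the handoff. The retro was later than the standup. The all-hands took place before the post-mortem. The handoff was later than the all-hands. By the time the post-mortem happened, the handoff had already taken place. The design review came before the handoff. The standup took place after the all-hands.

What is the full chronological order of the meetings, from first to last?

the design review, the planning session, the all-hands, the standup, the retro, the handoff, the post-mortem

The constraints fix every adjacent pair, so only one ordering works:
the design review → the planning session → the all-hands → the standup → the retro → the handoff → the post-mortem.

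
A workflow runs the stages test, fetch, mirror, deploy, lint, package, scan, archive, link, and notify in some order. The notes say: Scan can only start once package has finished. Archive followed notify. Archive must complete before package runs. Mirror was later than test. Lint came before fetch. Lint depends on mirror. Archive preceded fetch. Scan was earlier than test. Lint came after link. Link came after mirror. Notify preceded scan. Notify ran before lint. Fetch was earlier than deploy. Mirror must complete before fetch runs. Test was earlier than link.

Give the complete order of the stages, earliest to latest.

notify, archive, package, scan, test, mirror, link, lint, fetch, deploy

The constraints fix every adjacent pair, so only one ordering works:
notify → archive → package → scan → test → mirror → link → lint → fetch → deploy.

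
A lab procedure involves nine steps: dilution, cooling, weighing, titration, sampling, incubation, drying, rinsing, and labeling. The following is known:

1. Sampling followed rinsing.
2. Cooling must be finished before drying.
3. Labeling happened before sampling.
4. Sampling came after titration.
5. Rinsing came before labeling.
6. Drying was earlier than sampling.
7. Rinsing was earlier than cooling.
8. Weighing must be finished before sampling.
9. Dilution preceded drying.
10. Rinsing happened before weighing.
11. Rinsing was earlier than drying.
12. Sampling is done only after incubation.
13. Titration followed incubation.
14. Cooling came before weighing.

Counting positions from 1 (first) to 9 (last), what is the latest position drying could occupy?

Drying must come before sampling — 1 step forced after it.
Everything else can be placed before drying in some valid order, so drying can sit as late as position 9 − 1 = 8.

8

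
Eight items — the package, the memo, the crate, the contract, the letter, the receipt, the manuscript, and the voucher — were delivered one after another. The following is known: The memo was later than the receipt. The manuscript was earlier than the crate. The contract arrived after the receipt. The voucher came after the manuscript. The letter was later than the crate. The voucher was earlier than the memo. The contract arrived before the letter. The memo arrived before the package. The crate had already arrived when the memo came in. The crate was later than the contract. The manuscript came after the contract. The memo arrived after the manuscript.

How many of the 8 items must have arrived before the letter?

Directly stated before the letter: the contract and the crate.
The manuscript reaches the letter via the manuscript → the crate → the letter.
The receipt reaches the letter via the receipt → the contract → the letter.
That's the contract, the crate, the manuscript, and the receipt — 4 in all.

4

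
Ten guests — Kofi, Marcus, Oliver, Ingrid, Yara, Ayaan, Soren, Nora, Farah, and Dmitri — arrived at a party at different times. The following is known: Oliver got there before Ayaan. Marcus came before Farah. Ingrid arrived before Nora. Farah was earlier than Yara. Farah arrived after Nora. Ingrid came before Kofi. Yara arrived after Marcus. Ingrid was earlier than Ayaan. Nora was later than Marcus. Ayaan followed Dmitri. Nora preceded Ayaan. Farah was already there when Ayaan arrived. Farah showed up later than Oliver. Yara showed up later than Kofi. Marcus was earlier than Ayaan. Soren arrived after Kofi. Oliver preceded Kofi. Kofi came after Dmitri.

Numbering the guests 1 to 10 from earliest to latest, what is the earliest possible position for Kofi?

4

Dmitri, Ingrid, and Oliver must all come before Kofi — 3 forced predecessors.
Nothing else is forced ahead of Kofi, so their earliest slot is position 3 + 1 = 4.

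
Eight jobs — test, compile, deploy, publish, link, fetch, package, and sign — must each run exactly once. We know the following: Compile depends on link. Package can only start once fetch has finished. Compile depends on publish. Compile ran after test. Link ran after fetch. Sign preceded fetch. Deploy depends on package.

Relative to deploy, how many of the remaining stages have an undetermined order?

4

Forced before deploy: fetch, package, and sign.
That leaves compile, link, publish, and test with no forced order relative to deploy — 4.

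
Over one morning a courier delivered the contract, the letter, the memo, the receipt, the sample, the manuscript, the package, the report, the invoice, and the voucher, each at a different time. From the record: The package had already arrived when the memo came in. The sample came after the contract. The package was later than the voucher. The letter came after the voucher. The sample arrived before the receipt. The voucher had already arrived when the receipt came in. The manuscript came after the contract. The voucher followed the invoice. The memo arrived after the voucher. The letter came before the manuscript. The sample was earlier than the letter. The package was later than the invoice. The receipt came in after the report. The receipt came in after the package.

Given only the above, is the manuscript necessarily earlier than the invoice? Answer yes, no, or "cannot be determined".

Tracing the constraints gives the invoice → the voucher → the letter → the manuscript, so the invoice must come before the manuscript.
That means the manuscript cannot be before the invoice.

no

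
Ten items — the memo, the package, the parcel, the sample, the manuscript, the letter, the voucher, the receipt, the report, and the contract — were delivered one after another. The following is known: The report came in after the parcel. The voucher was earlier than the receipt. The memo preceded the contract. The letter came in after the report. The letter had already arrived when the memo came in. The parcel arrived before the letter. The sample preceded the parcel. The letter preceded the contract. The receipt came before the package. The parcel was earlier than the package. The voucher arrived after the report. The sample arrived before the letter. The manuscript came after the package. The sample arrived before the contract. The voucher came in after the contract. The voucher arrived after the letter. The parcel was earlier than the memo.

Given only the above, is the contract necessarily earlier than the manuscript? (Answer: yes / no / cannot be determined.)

yes

Chain the constraints: the contract → the voucher → the receipt → the package → the manuscript. Each link is directly stated, so the contract comes before the manuscript.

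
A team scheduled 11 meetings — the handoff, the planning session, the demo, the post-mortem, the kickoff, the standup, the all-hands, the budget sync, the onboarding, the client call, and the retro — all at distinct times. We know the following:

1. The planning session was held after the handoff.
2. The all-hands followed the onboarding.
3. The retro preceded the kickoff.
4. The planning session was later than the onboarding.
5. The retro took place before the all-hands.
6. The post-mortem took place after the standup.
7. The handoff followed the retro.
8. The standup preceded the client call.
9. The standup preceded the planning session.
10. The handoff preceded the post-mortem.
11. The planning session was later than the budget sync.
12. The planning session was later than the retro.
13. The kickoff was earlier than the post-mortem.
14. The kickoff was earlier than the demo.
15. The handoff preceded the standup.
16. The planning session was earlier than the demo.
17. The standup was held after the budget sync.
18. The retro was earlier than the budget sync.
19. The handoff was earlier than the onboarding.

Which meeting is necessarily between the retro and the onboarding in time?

Tracing the constraints gives the retro → the handoff → the onboarding, so the handoff sits after the retro and before the onboarding.
No other meeting is forced both after the retro and before the onboarding.

the handoff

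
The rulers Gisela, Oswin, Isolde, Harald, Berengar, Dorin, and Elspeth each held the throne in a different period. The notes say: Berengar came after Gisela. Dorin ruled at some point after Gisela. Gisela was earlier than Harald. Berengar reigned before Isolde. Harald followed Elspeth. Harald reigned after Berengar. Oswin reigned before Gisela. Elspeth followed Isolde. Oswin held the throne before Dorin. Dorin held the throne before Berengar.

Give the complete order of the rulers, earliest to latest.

Oswin, Gisela, Dorin, Berengar, Isolde, Elspeth, Harald

The constraints fix every adjacent pair, so only one ordering works:
Oswin → Gisela → Dorin → Berengar → Isolde → Elspeth → Harald.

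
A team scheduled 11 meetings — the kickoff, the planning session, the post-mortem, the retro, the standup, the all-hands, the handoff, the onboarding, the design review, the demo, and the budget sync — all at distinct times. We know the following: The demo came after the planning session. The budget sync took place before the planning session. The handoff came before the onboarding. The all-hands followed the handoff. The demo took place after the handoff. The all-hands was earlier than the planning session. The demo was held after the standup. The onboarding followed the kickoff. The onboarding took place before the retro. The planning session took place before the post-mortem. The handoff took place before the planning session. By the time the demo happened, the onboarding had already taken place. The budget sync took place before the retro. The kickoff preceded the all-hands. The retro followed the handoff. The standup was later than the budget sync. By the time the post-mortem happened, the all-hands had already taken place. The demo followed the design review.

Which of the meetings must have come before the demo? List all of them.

Directly stated before the demo: the design review, the handoff, the onboarding, the planning session, and the standup.
The all-hands reaches the demo via the all-hands → the planning session → the demo.
The budget sync reaches the demo via the budget sync → the standup → the demo.
The kickoff reaches the demo via the kickoff → the onboarding → the demo.

the all-hands, the budget sync, the design review, the handoff, the kickoff, the onboarding, the planning session, the standup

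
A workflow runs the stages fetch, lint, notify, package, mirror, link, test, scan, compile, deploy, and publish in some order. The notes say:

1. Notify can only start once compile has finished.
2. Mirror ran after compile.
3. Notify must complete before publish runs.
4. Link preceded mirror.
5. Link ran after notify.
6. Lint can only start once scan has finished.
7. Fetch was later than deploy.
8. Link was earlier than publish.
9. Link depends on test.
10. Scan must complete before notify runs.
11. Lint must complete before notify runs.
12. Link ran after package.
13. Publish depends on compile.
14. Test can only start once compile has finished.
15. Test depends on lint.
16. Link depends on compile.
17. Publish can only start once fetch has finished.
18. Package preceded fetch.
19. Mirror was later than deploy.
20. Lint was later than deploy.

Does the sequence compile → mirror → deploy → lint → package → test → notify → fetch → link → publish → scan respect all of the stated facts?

The constraints require scan before lint, but in the proposed sequence lint appears ahead of scan. That one violation is enough.

no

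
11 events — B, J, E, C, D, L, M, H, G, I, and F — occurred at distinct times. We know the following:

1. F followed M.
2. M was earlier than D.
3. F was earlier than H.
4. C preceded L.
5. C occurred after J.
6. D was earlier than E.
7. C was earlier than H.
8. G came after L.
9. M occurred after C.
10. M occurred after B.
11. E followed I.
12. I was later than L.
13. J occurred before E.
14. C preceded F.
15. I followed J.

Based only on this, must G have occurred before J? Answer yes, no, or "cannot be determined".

no

Tracing the constraints gives J → C → L → G, so J must come before G.
That means G cannot be before J.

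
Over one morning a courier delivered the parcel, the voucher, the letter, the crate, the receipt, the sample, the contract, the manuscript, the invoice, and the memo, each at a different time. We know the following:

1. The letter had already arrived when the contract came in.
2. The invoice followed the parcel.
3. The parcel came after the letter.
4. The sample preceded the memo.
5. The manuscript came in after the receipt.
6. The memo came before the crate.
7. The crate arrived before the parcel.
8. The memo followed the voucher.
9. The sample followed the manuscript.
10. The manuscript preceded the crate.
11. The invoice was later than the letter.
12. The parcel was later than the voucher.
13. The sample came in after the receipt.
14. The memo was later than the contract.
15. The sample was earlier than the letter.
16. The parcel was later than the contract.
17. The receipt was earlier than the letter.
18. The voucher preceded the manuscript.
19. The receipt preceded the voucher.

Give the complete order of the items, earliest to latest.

the receipt, the voucher, the manuscript, the sample, the letter, the contract, the memo, the crate, the parcel, the invoice

The constraints fix every adjacent pair, so only one ordering works:
the receipt → the voucher → the manuscript → the sample → the letter → the contract → the memo → the crate → the parcel → the invoice.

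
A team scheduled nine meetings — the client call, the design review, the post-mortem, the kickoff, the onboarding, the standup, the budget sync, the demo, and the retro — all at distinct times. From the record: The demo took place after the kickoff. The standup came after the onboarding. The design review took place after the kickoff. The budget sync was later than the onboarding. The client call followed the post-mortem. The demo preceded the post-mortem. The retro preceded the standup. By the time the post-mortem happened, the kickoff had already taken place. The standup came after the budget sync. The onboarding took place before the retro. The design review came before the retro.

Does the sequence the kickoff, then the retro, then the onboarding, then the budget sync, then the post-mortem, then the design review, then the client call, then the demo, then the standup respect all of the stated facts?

The constraints require the onboarding before the retro, but in the proposed sequence the retro appears ahead of the onboarding. That one violation is enough.

no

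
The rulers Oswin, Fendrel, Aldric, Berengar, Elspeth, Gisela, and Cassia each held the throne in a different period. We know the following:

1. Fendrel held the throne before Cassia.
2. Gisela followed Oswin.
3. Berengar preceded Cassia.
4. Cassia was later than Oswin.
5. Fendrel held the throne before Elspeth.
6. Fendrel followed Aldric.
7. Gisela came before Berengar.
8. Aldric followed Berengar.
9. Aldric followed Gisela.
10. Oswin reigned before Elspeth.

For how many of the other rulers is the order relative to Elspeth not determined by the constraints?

1

Forced before Elspeth: Aldric, Berengar, Fendrel, Gisela, and Oswin.
That leaves Cassia with no forced order relative to Elspeth — 1.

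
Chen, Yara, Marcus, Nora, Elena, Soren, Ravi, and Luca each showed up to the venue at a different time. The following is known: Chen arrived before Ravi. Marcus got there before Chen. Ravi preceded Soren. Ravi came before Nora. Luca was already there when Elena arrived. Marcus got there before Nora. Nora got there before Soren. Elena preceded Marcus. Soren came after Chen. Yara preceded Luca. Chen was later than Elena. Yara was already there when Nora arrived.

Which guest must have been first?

Yara

Yara has a chain of constraints placing them before every other guest, so Yara must be first.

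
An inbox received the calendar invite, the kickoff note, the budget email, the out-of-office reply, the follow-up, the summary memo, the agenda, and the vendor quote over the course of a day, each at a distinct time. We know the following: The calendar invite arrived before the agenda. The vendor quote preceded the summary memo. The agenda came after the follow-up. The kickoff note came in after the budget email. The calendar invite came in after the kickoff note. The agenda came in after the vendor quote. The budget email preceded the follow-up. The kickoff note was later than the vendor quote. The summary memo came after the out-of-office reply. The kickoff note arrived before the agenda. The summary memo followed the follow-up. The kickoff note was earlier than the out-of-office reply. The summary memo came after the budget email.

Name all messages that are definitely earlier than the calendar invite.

the budget email, the kickoff note, the vendor quote

Directly stated before the calendar invite: the kickoff note.
The budget email reaches the calendar invite via the budget email → the kickoff note → the calendar invite.
The vendor quote reaches the calendar invite via the vendor quote → the kickoff note → the calendar invite.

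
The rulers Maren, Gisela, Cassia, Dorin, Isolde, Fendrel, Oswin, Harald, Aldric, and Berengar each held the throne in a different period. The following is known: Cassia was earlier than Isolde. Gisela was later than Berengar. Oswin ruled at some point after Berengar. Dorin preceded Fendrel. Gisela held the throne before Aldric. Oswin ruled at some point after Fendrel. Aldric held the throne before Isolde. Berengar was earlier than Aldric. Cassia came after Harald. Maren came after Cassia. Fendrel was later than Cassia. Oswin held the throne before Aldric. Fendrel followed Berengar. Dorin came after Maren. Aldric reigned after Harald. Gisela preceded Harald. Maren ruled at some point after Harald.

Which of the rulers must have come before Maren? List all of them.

Directly stated before Maren: Cassia and Harald.
Berengar reaches Maren via Berengar → Gisela → Harald → Maren.
Gisela reaches Maren via Gisela → Harald → Maren.
No chain forces Oswin (or any of the others) ahead of Maren.

Berengar, Cassia, Gisela, Harald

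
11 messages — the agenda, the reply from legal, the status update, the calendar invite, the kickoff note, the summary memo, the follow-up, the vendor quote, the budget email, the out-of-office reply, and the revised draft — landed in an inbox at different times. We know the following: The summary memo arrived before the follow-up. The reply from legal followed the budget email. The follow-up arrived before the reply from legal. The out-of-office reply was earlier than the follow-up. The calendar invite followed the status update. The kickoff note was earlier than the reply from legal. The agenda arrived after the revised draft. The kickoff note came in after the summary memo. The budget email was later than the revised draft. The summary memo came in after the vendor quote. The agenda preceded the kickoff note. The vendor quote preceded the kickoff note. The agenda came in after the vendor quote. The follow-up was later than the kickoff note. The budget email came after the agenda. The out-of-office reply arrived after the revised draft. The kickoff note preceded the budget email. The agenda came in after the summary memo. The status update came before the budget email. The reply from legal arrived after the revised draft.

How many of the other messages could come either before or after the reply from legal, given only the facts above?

Forced before the reply from legal: the agenda, the budget email, the follow-up, the kickoff note, the out-of-office reply, the revised draft, the status update, the summary memo, and the vendor quote.
That leaves the calendar invite with no forced order relative to the reply from legal — 1.

1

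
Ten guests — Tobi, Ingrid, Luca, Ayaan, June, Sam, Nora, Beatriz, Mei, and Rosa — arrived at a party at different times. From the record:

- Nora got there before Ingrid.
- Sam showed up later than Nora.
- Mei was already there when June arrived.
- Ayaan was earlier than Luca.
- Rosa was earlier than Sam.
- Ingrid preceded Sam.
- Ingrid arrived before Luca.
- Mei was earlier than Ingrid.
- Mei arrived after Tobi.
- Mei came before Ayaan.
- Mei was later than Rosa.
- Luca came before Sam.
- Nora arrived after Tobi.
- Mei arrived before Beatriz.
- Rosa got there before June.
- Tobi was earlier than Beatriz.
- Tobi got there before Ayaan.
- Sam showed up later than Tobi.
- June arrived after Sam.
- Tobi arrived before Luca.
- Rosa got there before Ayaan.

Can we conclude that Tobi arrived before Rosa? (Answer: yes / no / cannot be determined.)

No chain of stated constraints runs from Tobi to Rosa, and none runs from Rosa to Tobi either.
So the relative order of Tobi and Rosa is not fixed by the given facts.

cannot be determined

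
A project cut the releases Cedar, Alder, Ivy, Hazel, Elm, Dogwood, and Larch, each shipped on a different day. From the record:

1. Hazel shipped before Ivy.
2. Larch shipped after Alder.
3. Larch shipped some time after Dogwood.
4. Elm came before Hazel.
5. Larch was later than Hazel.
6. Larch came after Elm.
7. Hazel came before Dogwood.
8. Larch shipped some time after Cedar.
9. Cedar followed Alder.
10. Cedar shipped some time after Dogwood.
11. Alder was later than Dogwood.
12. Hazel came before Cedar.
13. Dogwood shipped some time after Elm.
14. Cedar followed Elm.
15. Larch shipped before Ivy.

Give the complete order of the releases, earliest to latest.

Elm, Hazel, Dogwood, Alder, Cedar, Larch, Ivy

The constraints fix every adjacent pair, so only one ordering works:
Elm → Hazel → Dogwood → Alder → Cedar → Larch → Ivy.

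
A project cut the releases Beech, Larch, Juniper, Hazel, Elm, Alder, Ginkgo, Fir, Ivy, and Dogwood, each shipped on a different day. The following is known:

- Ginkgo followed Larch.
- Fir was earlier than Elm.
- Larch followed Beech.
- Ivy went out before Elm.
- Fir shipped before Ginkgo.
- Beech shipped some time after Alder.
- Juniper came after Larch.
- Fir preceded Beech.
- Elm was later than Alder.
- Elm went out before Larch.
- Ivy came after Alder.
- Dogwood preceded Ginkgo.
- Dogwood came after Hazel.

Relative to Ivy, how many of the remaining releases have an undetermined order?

Forced before Ivy: Alder; forced after Ivy: Elm, Ginkgo, Juniper, and Larch.
That leaves Beech, Dogwood, Fir, and Hazel with no forced order relative to Ivy — 4.

4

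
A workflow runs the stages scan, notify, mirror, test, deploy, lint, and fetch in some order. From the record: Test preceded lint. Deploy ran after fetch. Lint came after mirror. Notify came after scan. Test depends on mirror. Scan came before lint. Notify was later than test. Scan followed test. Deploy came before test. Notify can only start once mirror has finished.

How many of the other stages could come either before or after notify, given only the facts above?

1

Forced before notify: deploy, fetch, mirror, scan, and test.
That leaves lint with no forced order relative to notify — 1.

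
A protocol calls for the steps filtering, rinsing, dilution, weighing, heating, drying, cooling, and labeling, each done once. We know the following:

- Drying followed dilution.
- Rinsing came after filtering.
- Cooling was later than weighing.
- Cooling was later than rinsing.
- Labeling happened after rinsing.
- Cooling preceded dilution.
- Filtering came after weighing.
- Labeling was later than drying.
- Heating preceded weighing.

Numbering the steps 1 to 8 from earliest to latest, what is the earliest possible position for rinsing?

Filtering, heating, and weighing must all come before rinsing — 3 forced predecessors.
Nothing else is forced ahead of rinsing, so its earliest slot is position 3 + 1 = 4.

4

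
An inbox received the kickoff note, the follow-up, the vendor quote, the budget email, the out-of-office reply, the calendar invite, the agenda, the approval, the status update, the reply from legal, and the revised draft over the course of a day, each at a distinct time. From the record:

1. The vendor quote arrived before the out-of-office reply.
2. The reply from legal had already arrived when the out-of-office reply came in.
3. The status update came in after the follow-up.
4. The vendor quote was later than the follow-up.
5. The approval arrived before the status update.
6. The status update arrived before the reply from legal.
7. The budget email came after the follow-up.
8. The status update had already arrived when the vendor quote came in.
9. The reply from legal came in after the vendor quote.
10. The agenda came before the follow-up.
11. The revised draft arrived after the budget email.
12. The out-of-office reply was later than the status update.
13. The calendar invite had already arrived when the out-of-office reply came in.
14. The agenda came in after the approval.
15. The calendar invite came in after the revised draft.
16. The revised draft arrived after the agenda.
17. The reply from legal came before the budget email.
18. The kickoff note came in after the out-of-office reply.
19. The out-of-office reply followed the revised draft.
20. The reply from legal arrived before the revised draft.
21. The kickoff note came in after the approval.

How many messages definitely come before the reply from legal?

5

Directly stated before the reply from legal: the status update and the vendor quote.
The agenda reaches the reply from legal via the agenda → the follow-up → the status update → the reply from legal.
The approval reaches the reply from legal via the approval → the status update → the reply from legal.
The follow-up reaches the reply from legal via the follow-up → the status update → the reply from legal.
That's the agenda, the approval, the follow-up, the status update, and the vendor quote — 5 in all.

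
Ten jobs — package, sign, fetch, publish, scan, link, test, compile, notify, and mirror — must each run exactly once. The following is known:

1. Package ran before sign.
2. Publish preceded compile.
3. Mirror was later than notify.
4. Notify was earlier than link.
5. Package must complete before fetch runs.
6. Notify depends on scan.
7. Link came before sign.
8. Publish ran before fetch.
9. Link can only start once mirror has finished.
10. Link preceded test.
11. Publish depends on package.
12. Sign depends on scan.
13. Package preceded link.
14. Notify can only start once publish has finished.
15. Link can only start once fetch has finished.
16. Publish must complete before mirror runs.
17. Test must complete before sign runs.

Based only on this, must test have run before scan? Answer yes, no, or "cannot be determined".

no

Tracing the constraints gives scan → notify → link → test, so scan must come before test.
That means test cannot be before scan.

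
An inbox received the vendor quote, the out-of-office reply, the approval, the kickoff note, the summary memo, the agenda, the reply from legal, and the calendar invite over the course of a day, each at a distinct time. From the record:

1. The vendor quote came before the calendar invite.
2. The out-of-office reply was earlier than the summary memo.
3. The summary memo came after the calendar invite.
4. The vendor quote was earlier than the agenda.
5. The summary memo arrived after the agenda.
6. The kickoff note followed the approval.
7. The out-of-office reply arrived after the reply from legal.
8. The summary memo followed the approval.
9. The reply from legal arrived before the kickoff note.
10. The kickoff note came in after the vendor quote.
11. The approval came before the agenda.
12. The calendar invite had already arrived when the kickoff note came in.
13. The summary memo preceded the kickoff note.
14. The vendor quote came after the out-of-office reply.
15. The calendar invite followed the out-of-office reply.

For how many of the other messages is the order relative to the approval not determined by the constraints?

Forced after the approval: the agenda, the kickoff note, and the summary memo.
That leaves the calendar invite, the out-of-office reply, the reply from legal, and the vendor quote with no forced order relative to the approval — 4.

4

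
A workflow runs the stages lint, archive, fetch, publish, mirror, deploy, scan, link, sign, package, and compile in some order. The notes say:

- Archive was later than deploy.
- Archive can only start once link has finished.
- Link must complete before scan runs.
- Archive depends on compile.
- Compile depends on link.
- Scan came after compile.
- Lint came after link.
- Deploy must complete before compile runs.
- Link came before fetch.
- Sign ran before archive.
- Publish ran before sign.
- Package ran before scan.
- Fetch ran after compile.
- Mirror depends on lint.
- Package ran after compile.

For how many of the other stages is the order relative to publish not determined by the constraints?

8

Forced after publish: archive and sign.
That leaves compile, deploy, fetch, link, lint, mirror, package, and scan with no forced order relative to publish — 8.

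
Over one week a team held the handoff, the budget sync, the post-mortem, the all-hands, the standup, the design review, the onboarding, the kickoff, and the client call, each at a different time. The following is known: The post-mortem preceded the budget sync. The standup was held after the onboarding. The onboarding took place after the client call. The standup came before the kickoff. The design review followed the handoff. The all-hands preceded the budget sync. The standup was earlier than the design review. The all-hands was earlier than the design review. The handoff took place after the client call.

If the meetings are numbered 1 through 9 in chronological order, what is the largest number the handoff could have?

The handoff must come before the design review — 1 meeting forced after it.
Everything else can be placed before the handoff in some valid order, so the handoff can sit as late as position 9 − 1 = 8.

8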